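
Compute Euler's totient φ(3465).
φ is multiplicative, with φ(p^e) = p^e − p^(e−1). Factorise 3465 = 3^2 · 5 · 7 · 11. Then
  φ(3465) = (3^2 − 3^1) · (5 − 1) · (7 − 1) · (11 − 1) = 6 · 4 · 6 · 10 = 1440.

Final answer: φ(3465) = 1440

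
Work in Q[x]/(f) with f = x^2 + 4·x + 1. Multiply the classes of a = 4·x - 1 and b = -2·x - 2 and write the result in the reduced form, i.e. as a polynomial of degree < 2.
First multiply in Q[x] without reducing: a · b = -8·x^2 - 6·x + 2. Now divide by f(x) = x^2 + 4·x + 1, eliminating the leading term at each step:
  leading term -8·x^2: subtract (-8)·f(x) = -8·x^2 - 32·x - 8, leaving 26·x + 10
The degree is now < 2, so this is the remainder. Hence a · b ≡ 26·x + 10 in Q[x]/(f).

Final answer: a · b ≡ 26·x + 10 (mod f(x))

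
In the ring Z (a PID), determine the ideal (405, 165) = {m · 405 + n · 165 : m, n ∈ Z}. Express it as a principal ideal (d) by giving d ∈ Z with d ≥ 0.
In the PID Z, (a, b) is generated by gcd(a, b). Compute gcd(405, 165) with the extended Euclidean algorithm, tracking rows (r, s, t) with s·405 + t·165 = r:
  row A: (405, 1, 0)   [1·405 + 0·165 = 405]
  row B: (165, 0, 1)   [0·405 + 1·165 = 165]
  405 = 2·165 + 75   → row C = row A − 2·row B = (75, 1, −2)   [check: 1·405 − 2·165 = 75]
  165 = 2·75 + 15   → row D = row B − 2·row C = (15, −2, 5)   [check: −2·405 + 5·165 = 15]
  75 = 5·15 + 0   → remainder 0, stop. gcd = 15 (last nonzero row D).
So gcd(405, 165) = 15, with Bézout identity −2·405 + 5·165 = 15. Containment (⊇): the Bézout identity exhibits 15 as an element of (405, 165), giving (15) ⊆ (405, 165). Containment (⊆): since 15 | 405 and 15 | 165 (405 = 15·27, 165 = 15·11), every Z-linear combination of 405 and 165 is divisible by 15, so (405, 165) ⊆ (15). Therefore (405, 165) = (15), d = 15.

Final answer: (405, 165) = (15); d = 15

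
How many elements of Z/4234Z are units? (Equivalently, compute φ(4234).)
Z/4234Z has φ(4234) = 2016 units

An element a ∈ Z/4234Z is a unit iff gcd(a, 4234) = 1, so the number of units is φ(4234). φ is multiplicative, with φ(p^e) = p^e − p^(e−1). Factorise 4234 = 2 · 29 · 73. Then
  φ(4234) = (2 − 1) · (29 − 1) · (73 − 1) = 1 · 28 · 72 = 2016.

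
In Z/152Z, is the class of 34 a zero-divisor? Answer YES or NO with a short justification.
YES

gcd(34, 152) = 2 > 1, so 34 is not a unit in Z/152Z. In Z/nZ every nonzero non-unit is a zero-divisor: explicitly, take b = 152/gcd = 76 ≠ 0 (mod 152); then 34·76 = 2584 = 17·152, i.e. 34·76 ≡ 0 (mod 152). So 34 is a zero-divisor.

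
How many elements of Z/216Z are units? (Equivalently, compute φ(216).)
Z/216Z has φ(216) = 72 units

An element a ∈ Z/216Z is a unit iff gcd(a, 216) = 1, so the number of units is φ(216). φ is multiplicative, with φ(p^e) = p^e − p^(e−1). Factorise 216 = 2^3 · 3^3. Then
  φ(216) = (2^3 − 2^2) · (3^3 − 3^2) = 4 · 18 = 72.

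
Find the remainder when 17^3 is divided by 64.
Use repeated squaring. Binary(3) = 11. Walk through the bits of the exponent 3 left-to-right: at each bit after the leading one, square the running value, then multiply by 17 if the bit is 1 (always reducing mod 64):
  bit 1 = 1 (leading): start with 17.
  bit 2 = 1: square 17^2 = 289 ≡ 33; bit is 1, so multiply 33·17 = 561 ≡ 49 (mod 64).
Final value: 17^3 ≡ 49 (mod 64).

Final answer: 49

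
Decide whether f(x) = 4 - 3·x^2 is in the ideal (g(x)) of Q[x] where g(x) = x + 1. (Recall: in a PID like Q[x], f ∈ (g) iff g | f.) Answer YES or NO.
In Q[x] the ideal (g) consists of all multiples of g, so f ∈ (g) iff g | f, i.e. iff the remainder of f on division by g is 0. Divide f by g (g is monic, so eliminate the leading term of the running remainder at each step):
  leading term -3·x^2: subtract (-3·x)·g(x) = -3·x^2 - 3·x, leaving 3·x + 4
  leading term 3·x: subtract (3)·g(x) = 3·x + 3, leaving 1
The remainder r(x) = 1 ≠ 0 (and deg r < deg g), so g ∤ f, i.e. f ∉ (g).

Final answer: NO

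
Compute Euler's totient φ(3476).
φ(3476) = 1560

φ is multiplicative, with φ(p^e) = p^e − p^(e−1). Factorise 3476 = 2^2 · 11 · 79. Then
  φ(3476) = (2^2 − 2^1) · (11 − 1) · (79 − 1) = 2 · 10 · 78 = 1560.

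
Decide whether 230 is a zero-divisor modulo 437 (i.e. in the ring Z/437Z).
gcd(230, 437) = 23 > 1, so 230 is not a unit in Z/437Z. In Z/nZ every nonzero non-unit is a zero-divisor: explicitly, take b = 437/gcd = 19 ≠ 0 (mod 437); then 230·19 = 4370 = 10·437, i.e. 230·19 ≡ 0 (mod 437). So 230 is a zero-divisor.

Final answer: YES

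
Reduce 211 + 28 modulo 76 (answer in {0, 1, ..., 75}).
11

Reduce the summands first: 211 ≡ 59 (mod 76), so 211 + 28 ≡ 59 + 28 (mod 76). 59 + 28 = 87; 87 = 1·76 + 11, so (211 + 28) mod 76 = 11.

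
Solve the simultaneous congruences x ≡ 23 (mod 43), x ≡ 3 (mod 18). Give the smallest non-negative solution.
x ≡ 453 (mod 774); the representative in [0, 774) is 453

The moduli 43, 18 are pairwise coprime, so by the CRT there is a unique solution mod 43·18 = 774.
Solve by successive substitution. Start with x ≡ 23 (mod 43).
  Combine with x ≡ 3 (mod 18): write x = 23 + 43·t and require 23 + 43·t ≡ 3 (mod 18), i.e. 43·t ≡ 3 − 23 ≡ 16 (mod 18). Since 43^(−1) ≡ 13 (mod 18) (43 ≡ 7 (mod 18)), t ≡ 13·16 ≡ 10 (mod 18). So x ≡ 23 + 43·10 = 453 (mod 774).
Unique solution in [0, 774): x = 453.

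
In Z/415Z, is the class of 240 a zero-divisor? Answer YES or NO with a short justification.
YES

gcd(240, 415) = 5 > 1, so 240 is not a unit in Z/415Z. In Z/nZ every nonzero non-unit is a zero-divisor: explicitly, take b = 415/gcd = 83 ≠ 0 (mod 415); then 240·83 = 19920 = 48·415, i.e. 240·83 ≡ 0 (mod 415). So 240 is a zero-divisor.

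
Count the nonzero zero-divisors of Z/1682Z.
In Z/1682Z each nonzero element is either a unit (gcd with 1682 is 1) or a zero-divisor (gcd > 1). The number of units is φ(1682): factorise 1682 = 2 · 29^2, so φ(1682) = (2 − 1) · (29^2 − 29^1) = 1 · 812 = 812. The nonzero elements number 1682 − 1 = 1681. Hence the nonzero zero-divisors number 1681 − 812 = 869.

Final answer: Z/1682Z has 869 nonzero zero-divisors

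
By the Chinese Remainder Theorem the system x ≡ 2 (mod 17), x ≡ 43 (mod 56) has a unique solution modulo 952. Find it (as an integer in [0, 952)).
x ≡ 155 (mod 952); the representative in [0, 952) is 155

The moduli 17, 56 are pairwise coprime, so by the CRT there is a unique solution mod 17·56 = 952.
Solve by successive substitution. Start with x ≡ 2 (mod 17).
  Combine with x ≡ 43 (mod 56): write x = 2 + 17·t and require 2 + 17·t ≡ 43 (mod 56), i.e. 17·t ≡ 43 − 2 ≡ 41 (mod 56). Since 17^(−1) ≡ 33 (mod 56), t ≡ 33·41 ≡ 9 (mod 56). So x ≡ 2 + 17·9 = 155 (mod 952).
Unique solution in [0, 952): x = 155.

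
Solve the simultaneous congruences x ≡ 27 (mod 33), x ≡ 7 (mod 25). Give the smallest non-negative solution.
x ≡ 357 (mod 825); the representative in [0, 825) is 357

The moduli 33, 25 are pairwise coprime, so by the CRT there is a unique solution mod 33·25 = 825.
Solve by successive substitution. Start with x ≡ 27 (mod 33).
  Combine with x ≡ 7 (mod 25): write x = 27 + 33·t and require 27 + 33·t ≡ 7 (mod 25), i.e. 33·t ≡ 7 − 27 ≡ 5 (mod 25). Since 33^(−1) ≡ 22 (mod 25) (33 ≡ 8 (mod 25)), t ≡ 22·5 ≡ 10 (mod 25). So x ≡ 27 + 33·10 = 357 (mod 825).
Unique solution in [0, 825): x = 357.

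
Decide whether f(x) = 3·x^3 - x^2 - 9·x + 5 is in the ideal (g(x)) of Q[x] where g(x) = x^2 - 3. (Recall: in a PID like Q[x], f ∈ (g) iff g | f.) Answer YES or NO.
NO

In Q[x] the ideal (g) consists of all multiples of g, so f ∈ (g) iff g | f, i.e. iff the remainder of f on division by g is 0. Divide f by g (g is monic, so eliminate the leading term of the running remainder at each step):
  leading term 3·x^3: subtract (3·x)·g(x) = 3·x^3 - 9·x, leaving 5 - x^2
  leading term -x^2: subtract (-1)·g(x) = 3 - x^2, leaving 2
The remainder r(x) = 2 ≠ 0 (and deg r < deg g), so g ∤ f, i.e. f ∉ (g).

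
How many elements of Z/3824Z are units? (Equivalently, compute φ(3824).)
Z/3824Z has φ(3824) = 1904 units

An element a ∈ Z/3824Z is a unit iff gcd(a, 3824) = 1, so the number of units is φ(3824). φ is multiplicative, with φ(p^e) = p^e − p^(e−1). Factorise 3824 = 2^4 · 239. Then
  φ(3824) = (2^4 − 2^3) · (239 − 1) = 8 · 238 = 1904.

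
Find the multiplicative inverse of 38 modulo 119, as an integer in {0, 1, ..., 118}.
38^(−1) ≡ 47 (mod 119)

Apply the extended Euclidean algorithm to (119, 38), tracking rows (r, s, t) with s·119 + t·38 = r. Each division r_prev = q·r_cur + r_new produces the new row as (previous row) − q·(current row):
  row A: (119, 1, 0)   [1·119 + 0·38 = 119]
  row B: (38, 0, 1)   [0·119 + 1·38 = 38]
  119 = 3·38 + 5   → row C = row A − 3·row B = (5, 1, −3)   [check: 1·119 − 3·38 = 5]
  38 = 7·5 + 3   → row D = row B − 7·row C = (3, −7, 22)   [check: −7·119 + 22·38 = 3]
  5 = 1·3 + 2   → row E = row C − 1·row D = (2, 8, −25)   [check: 8·119 − 25·38 = 2]
  3 = 1·2 + 1   → row F = row D − 1·row E = (1, −15, 47)   [check: −15·119 + 47·38 = 1]
  2 = 2·1 + 0   → remainder 0, stop. gcd = 1 (last nonzero row F).
The gcd is 1, so 38 is invertible mod 119. The last nonzero row gives −15·119 + 47·38 = 1, so t = 47. So 38^(−1) ≡ 47 (mod 119). Verify: 38 · 47 = 1786 ≡ 1 (mod 119). ✓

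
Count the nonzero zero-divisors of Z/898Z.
Z/898Z has 449 nonzero zero-divisors

In Z/898Z each nonzero element is either a unit (gcd with 898 is 1) or a zero-divisor (gcd > 1). The number of units is φ(898): factorise 898 = 2 · 449, so φ(898) = (2 − 1) · (449 − 1) = 1 · 448 = 448. The nonzero elements number 898 − 1 = 897. Hence the nonzero zero-divisors number 897 − 448 = 449.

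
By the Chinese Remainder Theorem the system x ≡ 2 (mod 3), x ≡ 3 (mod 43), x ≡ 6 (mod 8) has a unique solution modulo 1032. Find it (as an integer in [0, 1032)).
The moduli 3, 43, 8 are pairwise coprime, so by the CRT there is a unique solution mod 3·43·8 = 1032.
Solve by successive substitution. Start with x ≡ 2 (mod 3).
  Combine with x ≡ 3 (mod 43): write x = 2 + 3·t and require 2 + 3·t ≡ 3 (mod 43), i.e. 3·t ≡ 3 − 2 ≡ 1 (mod 43). Since 3^(−1) ≡ 29 (mod 43), t ≡ 29·1 ≡ 29 (mod 43). So x ≡ 2 + 3·29 = 89 (mod 129).
  Combine with x ≡ 6 (mod 8): write x = 89 + 129·t and require 89 + 129·t ≡ 6 (mod 8), i.e. 129·t ≡ 6 − 89 ≡ 5 (mod 8). Since 129^(−1) ≡ 1 (mod 8) (129 ≡ 1 (mod 8)), t ≡ 1·5 ≡ 5 (mod 8). So x ≡ 89 + 129·5 = 734 (mod 1032).
Unique solution in [0, 1032): x = 734.

Final answer: x ≡ 734 (mod 1032); the representative in [0, 1032) is 734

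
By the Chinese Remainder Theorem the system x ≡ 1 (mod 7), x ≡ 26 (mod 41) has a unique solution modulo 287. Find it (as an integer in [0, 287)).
x ≡ 190 (mod 287); the representative in [0, 287) is 190

The moduli 7, 41 are pairwise coprime, so by the CRT there is a unique solution mod 7·41 = 287.
Solve by successive substitution. Start with x ≡ 1 (mod 7).
  Combine with x ≡ 26 (mod 41): write x = 1 + 7·t and require 1 + 7·t ≡ 26 (mod 41), i.e. 7·t ≡ 26 − 1 ≡ 25 (mod 41). Since 7^(−1) ≡ 6 (mod 41), t ≡ 6·25 ≡ 27 (mod 41). So x ≡ 1 + 7·27 = 190 (mod 287).
Unique solution in [0, 287): x = 190.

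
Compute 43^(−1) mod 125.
Apply the extended Euclidean algorithm to (125, 43), tracking rows (r, s, t) with s·125 + t·43 = r. Each division r_prev = q·r_cur + r_new produces the new row as (previous row) − q·(current row):
  row A: (125, 1, 0)   [1·125 + 0·43 = 125]
  row B: (43, 0, 1)   [0·125 + 1·43 = 43]
  125 = 2·43 + 39   → row C = row A − 2·row B = (39, 1, −2)   [check: 1·125 − 2·43 = 39]
  43 = 1·39 + 4   → row D = row B − 1·row C = (4, −1, 3)   [check: −1·125 + 3·43 = 4]
  39 = 9·4 + 3   → row E = row C − 9·row D = (3, 10, −29)   [check: 10·125 − 29·43 = 3]
  4 = 1·3 + 1   → row F = row D − 1·row E = (1, −11, 32)   [check: −11·125 + 32·43 = 1]
  3 = 3·1 + 0   → remainder 0, stop. gcd = 1 (last nonzero row F).
The gcd is 1, so 43 is invertible mod 125. The last nonzero row gives −11·125 + 32·43 = 1, so t = 32. So 43^(−1) ≡ 32 (mod 125). Verify: 43 · 32 = 1376 ≡ 1 (mod 125). ✓

Final answer: 43^(−1) ≡ 32 (mod 125)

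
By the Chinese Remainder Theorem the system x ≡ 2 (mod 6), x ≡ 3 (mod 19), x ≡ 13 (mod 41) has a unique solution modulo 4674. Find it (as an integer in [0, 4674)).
x ≡ 1694 (mod 4674); the representative in [0, 4674) is 1694

The moduli 6, 19, 41 are pairwise coprime, so by the CRT there is a unique solution mod 6·19·41 = 4674.
Solve by successive substitution. Start with x ≡ 2 (mod 6).
  Combine with x ≡ 3 (mod 19): write x = 2 + 6·t and require 2 + 6·t ≡ 3 (mod 19), i.e. 6·t ≡ 3 − 2 ≡ 1 (mod 19). Since 6^(−1) ≡ 16 (mod 19), t ≡ 16·1 ≡ 16 (mod 19). So x ≡ 2 + 6·16 = 98 (mod 114).
  Combine with x ≡ 13 (mod 41): write x = 98 + 114·t and require 98 + 114·t ≡ 13 (mod 41), i.e. 114·t ≡ 13 − 98 ≡ 38 (mod 41). Since 114^(−1) ≡ 9 (mod 41) (114 ≡ 32 (mod 41)), t ≡ 9·38 ≡ 14 (mod 41). So x ≡ 98 + 114·14 = 1694 (mod 4674).
Unique solution in [0, 4674): x = 1694.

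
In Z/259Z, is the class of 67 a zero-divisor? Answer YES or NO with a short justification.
NO

gcd(67, 259) = 1, so 67 is a unit in Z/259Z (it has a multiplicative inverse). A unit cannot be a zero-divisor: if 67·b ≡ 0 then multiplying both sides by 67^(−1) gives b ≡ 0. So 67 is not a zero-divisor.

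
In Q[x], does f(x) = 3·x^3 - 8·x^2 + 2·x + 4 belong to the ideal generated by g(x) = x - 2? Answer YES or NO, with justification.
In Q[x] the ideal (g) consists of all multiples of g, so f ∈ (g) iff g | f, i.e. iff the remainder of f on division by g is 0. Divide f by g (g is monic, so eliminate the leading term of the running remainder at each step):
  leading term 3·x^3: subtract (3·x^2)·g(x) = 3·x^3 - 6·x^2, leaving -2·x^2 + 2·x + 4
  leading term -2·x^2: subtract (-2·x)·g(x) = -2·x^2 + 4·x, leaving 4 - 2·x
  leading term -2·x: subtract (-2)·g(x) = 4 - 2·x, leaving 0
The remainder is 0, so f(x) = g(x) · h(x) with h(x) = 3·x^2 - 2·x - 2. Hence g | f, i.e. f ∈ (g).

Final answer: YES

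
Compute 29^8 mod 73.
37

Use repeated squaring. Binary(8) = 1000. Walk through the bits of the exponent 8 left-to-right: at each bit after the leading one, square the running value, then multiply by 29 if the bit is 1 (always reducing mod 73):
  bit 1 = 1 (leading): start with 29.
  bit 2 = 0: square 29^2 = 841 ≡ 38 (mod 73).
  bit 3 = 0: square 38^2 = 1444 ≡ 57 (mod 73).
  bit 4 = 0: square 57^2 = 3249 ≡ 37 (mod 73).
Final value: 29^8 ≡ 37 (mod 73).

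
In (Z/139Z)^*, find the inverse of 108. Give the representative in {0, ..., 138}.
Apply the extended Euclidean algorithm to (139, 108), tracking rows (r, s, t) with s·139 + t·108 = r. Each division r_prev = q·r_cur + r_new produces the new row as (previous row) − q·(current row):
  row A: (139, 1, 0)   [1·139 + 0·108 = 139]
  row B: (108, 0, 1)   [0·139 + 1·108 = 108]
  139 = 1·108 + 31   → row C = row A − 1·row B = (31, 1, −1)   [check: 1·139 − 1·108 = 31]
  108 = 3·31 + 15   → row D = row B − 3·row C = (15, −3, 4)   [check: −3·139 + 4·108 = 15]
  31 = 2·15 + 1   → row E = row C − 2·row D = (1, 7, −9)   [check: 7·139 − 9·108 = 1]
  15 = 15·1 + 0   → remainder 0, stop. gcd = 1 (last nonzero row E).
The gcd is 1, so 108 is invertible mod 139. The last nonzero row gives 7·139 − 9·108 = 1, so t = −9. So 108^(−1) ≡ −9 ≡ 130 (mod 139). Verify: 108 · 130 = 14040 ≡ 1 (mod 139). ✓

Final answer: 108^(−1) ≡ 130 (mod 139)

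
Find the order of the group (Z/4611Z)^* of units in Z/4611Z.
|(Z/4611Z)^*| = 2912

(Z/4611Z)^* consists of the classes a with gcd(a, 4611) = 1, so its order is φ(4611). φ is multiplicative, with φ(p^e) = p^e − p^(e−1). Factorise 4611 = 3 · 29 · 53. Then
  φ(4611) = (3 − 1) · (29 − 1) · (53 − 1) = 2 · 28 · 52 = 2912.
Thus |(Z/4611Z)^*| = 2912.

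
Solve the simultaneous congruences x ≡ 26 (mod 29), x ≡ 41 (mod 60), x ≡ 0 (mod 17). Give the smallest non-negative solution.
The moduli 29, 60, 17 are pairwise coprime, so by the CRT there is a unique solution mod 29·60·17 = 29580.
Solve by successive substitution. Start with x ≡ 26 (mod 29).
  Combine with x ≡ 41 (mod 60): write x = 26 + 29·t and require 26 + 29·t ≡ 41 (mod 60), i.e. 29·t ≡ 41 − 26 ≡ 15 (mod 60). Since 29^(−1) ≡ 29 (mod 60), t ≡ 29·15 ≡ 15 (mod 60). So x ≡ 26 + 29·15 = 461 (mod 1740).
  Combine with x ≡ 0 (mod 17): write x = 461 + 1740·t and require 461 + 1740·t ≡ 0 (mod 17), i.e. 1740·t ≡ 0 − 461 ≡ 15 (mod 17). Since 1740^(−1) ≡ 3 (mod 17) (1740 ≡ 6 (mod 17)), t ≡ 3·15 ≡ 11 (mod 17). So x ≡ 461 + 1740·11 = 19601 (mod 29580).
Unique solution in [0, 29580): x = 19601.

Final answer: x ≡ 19601 (mod 29580); the representative in [0, 29580) is 19601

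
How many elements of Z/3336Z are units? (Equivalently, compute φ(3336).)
Z/3336Z has φ(3336) = 1104 units

An element a ∈ Z/3336Z is a unit iff gcd(a, 3336) = 1, so the number of units is φ(3336). φ is multiplicative, with φ(p^e) = p^e − p^(e−1). Factorise 3336 = 2^3 · 3 · 139. Then
  φ(3336) = (2^3 − 2^2) · (3 − 1) · (139 − 1) = 4 · 2 · 138 = 1104.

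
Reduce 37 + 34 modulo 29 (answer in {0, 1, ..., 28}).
Reduce the summands first: 37 ≡ 8, 34 ≡ 5 (mod 29), so 37 + 34 ≡ 8 + 5 (mod 29). 8 + 5 = 13; 13 = 0·29 + 13, so (37 + 34) mod 29 = 13.

Final answer: 13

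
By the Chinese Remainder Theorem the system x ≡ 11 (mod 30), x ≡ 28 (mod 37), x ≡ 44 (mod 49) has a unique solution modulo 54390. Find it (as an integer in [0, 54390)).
The moduli 30, 37, 49 are pairwise coprime, so by the CRT there is a unique solution mod 30·37·49 = 54390.
Solve by successive substitution. Start with x ≡ 11 (mod 30).
  Combine with x ≡ 28 (mod 37): write x = 11 + 30·t and require 11 + 30·t ≡ 28 (mod 37), i.e. 30·t ≡ 28 − 11 ≡ 17 (mod 37). Since 30^(−1) ≡ 21 (mod 37), t ≡ 21·17 ≡ 24 (mod 37). So x ≡ 11 + 30·24 = 731 (mod 1110).
  Combine with x ≡ 44 (mod 49): write x = 731 + 1110·t and require 731 + 1110·t ≡ 44 (mod 49), i.e. 1110·t ≡ 44 − 731 ≡ 48 (mod 49). Since 1110^(−1) ≡ 23 (mod 49) (1110 ≡ 32 (mod 49)), t ≡ 23·48 ≡ 26 (mod 49). So x ≡ 731 + 1110·26 = 29591 (mod 54390).
Unique solution in [0, 54390): x = 29591.

Final answer: x ≡ 29591 (mod 54390); the representative in [0, 54390) is 29591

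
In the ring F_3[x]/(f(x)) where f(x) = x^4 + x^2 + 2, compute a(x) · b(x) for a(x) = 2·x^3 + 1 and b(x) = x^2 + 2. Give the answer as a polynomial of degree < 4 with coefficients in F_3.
a · b ≡ 2·x^3 + x^2 + 2·x + 2 (mod f(x))

Multiply as integer polynomials: a · b = 2·x^5 + 4·x^3 + x^2 + 2. Reducing coefficients mod 3: a · b ≡ 2·x^5 + x^3 + x^2 + 2. Now divide by f(x) = x^4 + x^2 + 2 in F_3[x], eliminating the leading term at each step:
  leading term 2·x^5: subtract (2·x)·f(x) = 2·x^5 + 2·x^3 + x, leaving 2·x^3 + x^2 + 2·x + 2 (coefficients mod 3)
The degree is now < 4, so this is the remainder. Hence a · b ≡ 2·x^3 + x^2 + 2·x + 2 in F_3[x]/(f).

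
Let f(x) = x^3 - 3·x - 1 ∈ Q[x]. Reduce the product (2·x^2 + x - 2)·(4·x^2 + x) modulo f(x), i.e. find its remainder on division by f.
a · b ≡ 17·x^2 + 24·x + 6 (mod f(x))

First multiply in Q[x] without reducing: a · b = 8·x^4 + 6·x^3 - 7·x^2 - 2·x. Now divide by f(x) = x^3 - 3·x - 1, eliminating the leading term at each step:
  leading term 8·x^4: subtract (8·x)·f(x) = 8·x^4 - 24·x^2 - 8·x, leaving 6·x^3 + 17·x^2 + 6·x
  leading term 6·x^3: subtract (6)·f(x) = 6·x^3 - 18·x - 6, leaving 17·x^2 + 24·x + 6
The degree is now < 3, so this is the remainder. Hence a · b ≡ 17·x^2 + 24·x + 6 in Q[x]/(f).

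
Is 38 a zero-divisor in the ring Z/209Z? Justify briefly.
YES

gcd(38, 209) = 19 > 1, so 38 is not a unit in Z/209Z. In Z/nZ every nonzero non-unit is a zero-divisor: explicitly, take b = 209/gcd = 11 ≠ 0 (mod 209); then 38·11 = 418 = 2·209, i.e. 38·11 ≡ 0 (mod 209). So 38 is a zero-divisor.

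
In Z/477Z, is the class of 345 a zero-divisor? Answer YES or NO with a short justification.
gcd(345, 477) = 3 > 1, so 345 is not a unit in Z/477Z. In Z/nZ every nonzero non-unit is a zero-divisor: explicitly, take b = 477/gcd = 159 ≠ 0 (mod 477); then 345·159 = 54855 = 115·477, i.e. 345·159 ≡ 0 (mod 477). So 345 is a zero-divisor.

Final answer: YES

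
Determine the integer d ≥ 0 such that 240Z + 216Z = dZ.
(240, 216) = (24); d = 24

In the PID Z, (a, b) is generated by gcd(a, b). Compute gcd(240, 216) with the extended Euclidean algorithm, tracking rows (r, s, t) with s·240 + t·216 = r:
  row A: (240, 1, 0)   [1·240 + 0·216 = 240]
  row B: (216, 0, 1)   [0·240 + 1·216 = 216]
  240 = 1·216 + 24   → row C = row A − 1·row B = (24, 1, −1)   [check: 1·240 − 1·216 = 24]
  216 = 9·24 + 0   → remainder 0, stop. gcd = 24 (last nonzero row C).
So gcd(240, 216) = 24, with Bézout identity 1·240 − 1·216 = 24. Containment (⊇): the Bézout identity exhibits 24 as an element of (240, 216), giving (24) ⊆ (240, 216). Containment (⊆): since 24 | 240 and 24 | 216 (240 = 24·10, 216 = 24·9), every Z-linear combination of 240 and 216 is divisible by 24, so (240, 216) ⊆ (24). Therefore (240, 216) = (24), d = 24.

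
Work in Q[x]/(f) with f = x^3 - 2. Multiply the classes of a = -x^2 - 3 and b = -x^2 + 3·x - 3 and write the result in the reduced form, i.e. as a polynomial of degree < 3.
First multiply in Q[x] without reducing: a · b = x^4 - 3·x^3 + 6·x^2 - 9·x + 9. Now divide by f(x) = x^3 - 2, eliminating the leading term at each step:
  leading term x^4: subtract (x)·f(x) = x^4 - 2·x, leaving -3·x^3 + 6·x^2 - 7·x + 9
  leading term -3·x^3: subtract (-3)·f(x) = 6 - 3·x^3, leaving 6·x^2 - 7·x + 3
The degree is now < 3, so this is the remainder. Hence a · b ≡ 6·x^2 - 7·x + 3 in Q[x]/(f).

Final answer: a · b ≡ 6·x^2 - 7·x + 3 (mod f(x))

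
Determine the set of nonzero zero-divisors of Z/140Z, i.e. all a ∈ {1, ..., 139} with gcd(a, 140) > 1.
nonzero zero-divisors of Z/140Z = {2, 4, 5, 6, 7, 8, 10, 12, 14, 15, 16, 18, 20, 21, 22, 24, 25, 26, 28, 30, 32, 34, 35, 36, 38, 40, 42, 44, 45, 46, 48, 49, 50, 52, 54, 55, 56, 58, 60, 62, 63, 64, 65, 66, 68, 70, 72, 74, 75, 76, 77, 78, 80, 82, 84, 85, 86, 88, 90, 91, 92, 94, 95, 96, 98, 100, 102, 104, 105, 106, 108, 110, 112, 114, 115, 116, 118, 119, 120, 122, 124, 125, 126, 128, 130, 132, 133, 134, 135, 136, 138}

An element a ∈ Z/140Z (with a ≠ 0) is a zero-divisor iff gcd(a, 140) > 1 (because a is a unit precisely when gcd(a, n) = 1, and in Z/nZ every nonzero, non-unit element is a zero-divisor). Scan a = 1, ..., 139 and keep those with gcd(a, 140) > 1:
  gcd(2, 140) = 2, gcd(4, 140) = 4, gcd(5, 140) = 5, gcd(6, 140) = 2, gcd(7, 140) = 7, gcd(8, 140) = 4, gcd(10, 140) = 10, gcd(12, 140) = 4, gcd(14, 140) = 14, gcd(15, 140) = 5, gcd(16, 140) = 4, gcd(18, 140) = 2, gcd(20, 140) = 20, gcd(21, 140) = 7, gcd(22, 140) = 2, gcd(24, 140) = 4, gcd(25, 140) = 5, gcd(26, 140) = 2, gcd(28, 140) = 28, gcd(30, 140) = 10, gcd(32, 140) = 4, gcd(34, 140) = 2, gcd(35, 140) = 35, gcd(36, 140) = 4, gcd(38, 140) = 2, gcd(40, 140) = 20, gcd(42, 140) = 14, gcd(44, 140) = 4, gcd(45, 140) = 5, gcd(46, 140) = 2, gcd(48, 140) = 4, gcd(49, 140) = 7, gcd(50, 140) = 10, gcd(52, 140) = 4, gcd(54, 140) = 2, gcd(55, 140) = 5, gcd(56, 140) = 28, gcd(58, 140) = 2, gcd(60, 140) = 20, gcd(62, 140) = 2, gcd(63, 140) = 7, gcd(64, 140) = 4, gcd(65, 140) = 5, gcd(66, 140) = 2, gcd(68, 140) = 4, gcd(70, 140) = 70, gcd(72, 140) = 4, gcd(74, 140) = 2, gcd(75, 140) = 5, gcd(76, 140) = 4, gcd(77, 140) = 7, gcd(78, 140) = 2, gcd(80, 140) = 20, gcd(82, 140) = 2, gcd(84, 140) = 28, gcd(85, 140) = 5, gcd(86, 140) = 2, gcd(88, 140) = 4, gcd(90, 140) = 10, gcd(91, 140) = 7, gcd(92, 140) = 4, gcd(94, 140) = 2, gcd(95, 140) = 5, gcd(96, 140) = 4, gcd(98, 140) = 14, gcd(100, 140) = 20, gcd(102, 140) = 2, gcd(104, 140) = 4, gcd(105, 140) = 35, gcd(106, 140) = 2, gcd(108, 140) = 4, gcd(110, 140) = 10, gcd(112, 140) = 28, gcd(114, 140) = 2, gcd(115, 140) = 5, gcd(116, 140) = 4, gcd(118, 140) = 2, gcd(119, 140) = 7, gcd(120, 140) = 20, gcd(122, 140) = 2, gcd(124, 140) = 4, gcd(125, 140) = 5, gcd(126, 140) = 14, gcd(128, 140) = 4, gcd(130, 140) = 10, gcd(132, 140) = 4, gcd(133, 140) = 7, gcd(134, 140) = 2, gcd(135, 140) = 5, gcd(136, 140) = 4, gcd(138, 140) = 2.
All other a ∈ {1, ..., 139} have gcd(a, 140) = 1 and are units. So the nonzero zero-divisors are exactly the 91 values of a appearing in this scan.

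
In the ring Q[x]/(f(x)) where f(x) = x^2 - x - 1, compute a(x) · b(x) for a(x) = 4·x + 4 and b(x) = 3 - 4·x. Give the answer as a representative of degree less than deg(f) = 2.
First multiply in Q[x] without reducing: a · b = -16·x^2 - 4·x + 12. Now divide by f(x) = x^2 - x - 1, eliminating the leading term at each step:
  leading term -16·x^2: subtract (-16)·f(x) = -16·x^2 + 16·x + 16, leaving -20·x - 4
The degree is now < 2, so this is the remainder. Hence a · b ≡ -20·x - 4 in Q[x]/(f).

Final answer: a · b ≡ -20·x - 4 (mod f(x))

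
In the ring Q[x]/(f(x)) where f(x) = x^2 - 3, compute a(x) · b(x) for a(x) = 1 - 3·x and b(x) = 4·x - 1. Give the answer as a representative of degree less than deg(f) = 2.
First multiply in Q[x] without reducing: a · b = -12·x^2 + 7·x - 1. Now divide by f(x) = x^2 - 3, eliminating the leading term at each step:
  leading term -12·x^2: subtract (-12)·f(x) = 36 - 12·x^2, leaving 7·x - 37
The degree is now < 2, so this is the remainder. Hence a · b ≡ 7·x - 37 in Q[x]/(f).

Final answer: a · b ≡ 7·x - 37 (mod f(x))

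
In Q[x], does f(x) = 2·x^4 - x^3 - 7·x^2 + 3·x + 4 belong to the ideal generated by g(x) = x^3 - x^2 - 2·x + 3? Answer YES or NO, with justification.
NO

In Q[x] the ideal (g) consists of all multiples of g, so f ∈ (g) iff g | f, i.e. iff the remainder of f on division by g is 0. Divide f by g (g is monic, so eliminate the leading term of the running remainder at each step):
  leading term 2·x^4: subtract (2·x)·g(x) = 2·x^4 - 2·x^3 - 4·x^2 + 6·x, leaving x^3 - 3·x^2 - 3·x + 4
  leading term x^3: subtract (1)·g(x) = x^3 - x^2 - 2·x + 3, leaving -2·x^2 - x + 1
The remainder r(x) = -2·x^2 - x + 1 ≠ 0 (and deg r < deg g), so g ∤ f, i.e. f ∉ (g).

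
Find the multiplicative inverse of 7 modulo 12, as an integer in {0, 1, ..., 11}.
7^(−1) ≡ 7 (mod 12)

Apply the extended Euclidean algorithm to (12, 7), tracking rows (r, s, t) with s·12 + t·7 = r. Each division r_prev = q·r_cur + r_new produces the new row as (previous row) − q·(current row):
  row A: (12, 1, 0)   [1·12 + 0·7 = 12]
  row B: (7, 0, 1)   [0·12 + 1·7 = 7]
  12 = 1·7 + 5   → row C = row A − 1·row B = (5, 1, −1)   [check: 1·12 − 1·7 = 5]
  7 = 1·5 + 2   → row D = row B − 1·row C = (2, −1, 2)   [check: −1·12 + 2·7 = 2]
  5 = 2·2 + 1   → row E = row C − 2·row D = (1, 3, −5)   [check: 3·12 − 5·7 = 1]
  2 = 2·1 + 0   → remainder 0, stop. gcd = 1 (last nonzero row E).
The gcd is 1, so 7 is invertible mod 12. The last nonzero row gives 3·12 − 5·7 = 1, so t = −5. So 7^(−1) ≡ −5 ≡ 7 (mod 12). Verify: 7 · 7 = 49 ≡ 1 (mod 12). ✓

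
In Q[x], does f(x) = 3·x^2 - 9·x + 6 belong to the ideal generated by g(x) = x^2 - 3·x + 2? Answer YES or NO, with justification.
YES

In Q[x] the ideal (g) consists of all multiples of g, so f ∈ (g) iff g | f, i.e. iff the remainder of f on division by g is 0. Divide f by g (g is monic, so eliminate the leading term of the running remainder at each step):
  leading term 3·x^2: subtract (3)·g(x) = 3·x^2 - 9·x + 6, leaving 0
The remainder is 0, so f(x) = g(x) · h(x) with h(x) = 3. Hence g | f, i.e. f ∈ (g).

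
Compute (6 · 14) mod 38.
Both factors are already reduced mod 38. 6 · 14 = 84. Dividing by 38: 84 = 2·38 + 8. So (6 · 14) mod 38 = 8.

Final answer: 8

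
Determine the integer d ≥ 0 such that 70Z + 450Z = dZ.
In the PID Z, (a, b) is generated by gcd(a, b). Compute gcd(450, 70) with the extended Euclidean algorithm, tracking rows (r, s, t) with s·450 + t·70 = r:
  row A: (450, 1, 0)   [1·450 + 0·70 = 450]
  row B: (70, 0, 1)   [0·450 + 1·70 = 70]
  450 = 6·70 + 30   → row C = row A − 6·row B = (30, 1, −6)   [check: 1·450 − 6·70 = 30]
  70 = 2·30 + 10   → row D = row B − 2·row C = (10, −2, 13)   [check: −2·450 + 13·70 = 10]
  30 = 3·10 + 0   → remainder 0, stop. gcd = 10 (last nonzero row D).
So gcd(70, 450) = 10, with Bézout identity −2·450 + 13·70 = 10. Containment (⊇): the Bézout identity exhibits 10 as an element of (70, 450), giving (10) ⊆ (70, 450). Containment (⊆): since 10 | 70 and 10 | 450 (70 = 10·7, 450 = 10·45), every Z-linear combination of 70 and 450 is divisible by 10, so (70, 450) ⊆ (10). Therefore (70, 450) = (10), d = 10.

Final answer: (70, 450) = (10); d = 10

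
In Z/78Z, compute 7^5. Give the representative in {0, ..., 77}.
Use repeated squaring. Binary(5) = 101. Walk through the bits of the exponent 5 left-to-right: at each bit after the leading one, square the running value, then multiply by 7 if the bit is 1 (always reducing mod 78):
  bit 1 = 1 (leading): start with 7.
  bit 2 = 0: square 7^2 = 49 (mod 78).
  bit 3 = 1: square 49^2 = 2401 ≡ 61; bit is 1, so multiply 61·7 = 427 ≡ 37 (mod 78).
Final value: 7^5 ≡ 37 (mod 78).

Final answer: 37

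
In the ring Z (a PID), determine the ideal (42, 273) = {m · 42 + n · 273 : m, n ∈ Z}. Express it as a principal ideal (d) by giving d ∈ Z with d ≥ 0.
(42, 273) = (21); d = 21

In the PID Z, (a, b) is generated by gcd(a, b). Compute gcd(273, 42) with the extended Euclidean algorithm, tracking rows (r, s, t) with s·273 + t·42 = r:
  row A: (273, 1, 0)   [1·273 + 0·42 = 273]
  row B: (42, 0, 1)   [0·273 + 1·42 = 42]
  273 = 6·42 + 21   → row C = row A − 6·row B = (21, 1, −6)   [check: 1·273 − 6·42 = 21]
  42 = 2·21 + 0   → remainder 0, stop. gcd = 21 (last nonzero row C).
So gcd(42, 273) = 21, with Bézout identity 1·273 − 6·42 = 21. Containment (⊇): the Bézout identity exhibits 21 as an element of (42, 273), giving (21) ⊆ (42, 273). Containment (⊆): since 21 | 42 and 21 | 273 (42 = 21·2, 273 = 21·13), every Z-linear combination of 42 and 273 is divisible by 21, so (42, 273) ⊆ (21). Therefore (42, 273) = (21), d = 21.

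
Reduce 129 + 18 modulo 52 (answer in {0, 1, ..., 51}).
43

Reduce the summands first: 129 ≡ 25 (mod 52), so 129 + 18 ≡ 25 + 18 (mod 52). 25 + 18 = 43; 43 = 0·52 + 43, so (129 + 18) mod 52 = 43.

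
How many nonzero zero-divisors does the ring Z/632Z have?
Z/632Z has 319 nonzero zero-divisors

In Z/632Z each nonzero element is either a unit (gcd with 632 is 1) or a zero-divisor (gcd > 1). The number of units is φ(632): factorise 632 = 2^3 · 79, so φ(632) = (2^3 − 2^2) · (79 − 1) = 4 · 78 = 312. The nonzero elements number 632 − 1 = 631. Hence the nonzero zero-divisors number 631 − 312 = 319.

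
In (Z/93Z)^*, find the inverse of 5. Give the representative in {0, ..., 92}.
Apply the extended Euclidean algorithm to (93, 5), tracking rows (r, s, t) with s·93 + t·5 = r. Each division r_prev = q·r_cur + r_new produces the new row as (previous row) − q·(current row):
  row A: (93, 1, 0)   [1·93 + 0·5 = 93]
  row B: (5, 0, 1)   [0·93 + 1·5 = 5]
  93 = 18·5 + 3   → row C = row A − 18·row B = (3, 1, −18)   [check: 1·93 − 18·5 = 3]
  5 = 1·3 + 2   → row D = row B − 1·row C = (2, −1, 19)   [check: −1·93 + 19·5 = 2]
  3 = 1·2 + 1   → row E = row C − 1·row D = (1, 2, −37)   [check: 2·93 − 37·5 = 1]
  2 = 2·1 + 0   → remainder 0, stop. gcd = 1 (last nonzero row E).
The gcd is 1, so 5 is invertible mod 93. The last nonzero row gives 2·93 − 37·5 = 1, so t = −37. So 5^(−1) ≡ −37 ≡ 56 (mod 93). Verify: 5 · 56 = 280 ≡ 1 (mod 93). ✓

Final answer: 5^(−1) ≡ 56 (mod 93)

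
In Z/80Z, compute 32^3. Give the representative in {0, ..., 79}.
Use repeated squaring. Binary(3) = 11. Walk through the bits of the exponent 3 left-to-right: at each bit after the leading one, square the running value, then multiply by 32 if the bit is 1 (always reducing mod 80):
  bit 1 = 1 (leading): start with 32.
  bit 2 = 1: square 32^2 = 1024 ≡ 64; bit is 1, so multiply 64·32 = 2048 ≡ 48 (mod 80).
Final value: 32^3 ≡ 48 (mod 80).

Final answer: 48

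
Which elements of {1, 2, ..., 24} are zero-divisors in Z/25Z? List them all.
An element a ∈ Z/25Z (with a ≠ 0) is a zero-divisor iff gcd(a, 25) > 1 (because a is a unit precisely when gcd(a, n) = 1, and in Z/nZ every nonzero, non-unit element is a zero-divisor). Scan a = 1, ..., 24 and keep those with gcd(a, 25) > 1:
  gcd(5, 25) = 5, gcd(10, 25) = 5, gcd(15, 25) = 5, gcd(20, 25) = 5.
All other a ∈ {1, ..., 24} have gcd(a, 25) = 1 and are units. So the nonzero zero-divisors are exactly the 4 values of a appearing in this scan.

Final answer: nonzero zero-divisors of Z/25Z = {5, 10, 15, 20}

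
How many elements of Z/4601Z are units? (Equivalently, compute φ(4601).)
An element a ∈ Z/4601Z is a unit iff gcd(a, 4601) = 1, so the number of units is φ(4601). φ is multiplicative, with φ(p^e) = p^e − p^(e−1). Factorise 4601 = 43 · 107. Then
  φ(4601) = (43 − 1) · (107 − 1) = 42 · 106 = 4452.

Final answer: Z/4601Z has φ(4601) = 4452 units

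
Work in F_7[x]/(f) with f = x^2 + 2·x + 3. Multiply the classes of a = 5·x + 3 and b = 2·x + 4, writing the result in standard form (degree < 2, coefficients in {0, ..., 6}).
a · b ≡ 6·x + 3 (mod f(x))

Multiply as integer polynomials: a · b = 10·x^2 + 26·x + 12. Reducing coefficients mod 7: a · b ≡ 3·x^2 + 5·x + 5. Now divide by f(x) = x^2 + 2·x + 3 in F_7[x], eliminating the leading term at each step:
  leading term 3·x^2: subtract (3)·f(x) = 3·x^2 + 6·x + 2, leaving 6·x + 3 (coefficients mod 7)
The degree is now < 2, so this is the remainder. Hence a · b ≡ 6·x + 3 in F_7[x]/(f).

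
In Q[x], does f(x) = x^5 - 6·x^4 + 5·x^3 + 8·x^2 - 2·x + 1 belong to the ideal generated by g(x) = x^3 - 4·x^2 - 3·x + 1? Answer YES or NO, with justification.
NO

In Q[x] the ideal (g) consists of all multiples of g, so f ∈ (g) iff g | f, i.e. iff the remainder of f on division by g is 0. Divide f by g (g is monic, so eliminate the leading term of the running remainder at each step):
  leading term x^5: subtract (x^2)·g(x) = x^5 - 4·x^4 - 3·x^3 + x^2, leaving -2·x^4 + 8·x^3 + 7·x^2 - 2·x + 1
  leading term -2·x^4: subtract (-2·x)·g(x) = -2·x^4 + 8·x^3 + 6·x^2 - 2·x, leaving x^2 + 1
The remainder r(x) = x^2 + 1 ≠ 0 (and deg r < deg g), so g ∤ f, i.e. f ∉ (g).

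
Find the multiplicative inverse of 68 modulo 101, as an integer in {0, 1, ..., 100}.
68^(−1) ≡ 52 (mod 101)

Apply the extended Euclidean algorithm to (101, 68), tracking rows (r, s, t) with s·101 + t·68 = r. Each division r_prev = q·r_cur + r_new produces the new row as (previous row) − q·(current row):
  row A: (101, 1, 0)   [1·101 + 0·68 = 101]
  row B: (68, 0, 1)   [0·101 + 1·68 = 68]
  101 = 1·68 + 33   → row C = row A − 1·row B = (33, 1, −1)   [check: 1·101 − 1·68 = 33]
  68 = 2·33 + 2   → row D = row B − 2·row C = (2, −2, 3)   [check: −2·101 + 3·68 = 2]
  33 = 16·2 + 1   → row E = row C − 16·row D = (1, 33, −49)   [check: 33·101 − 49·68 = 1]
  2 = 2·1 + 0   → remainder 0, stop. gcd = 1 (last nonzero row E).
The gcd is 1, so 68 is invertible mod 101. The last nonzero row gives 33·101 − 49·68 = 1, so t = −49. So 68^(−1) ≡ −49 ≡ 52 (mod 101). Verify: 68 · 52 = 3536 ≡ 1 (mod 101). ✓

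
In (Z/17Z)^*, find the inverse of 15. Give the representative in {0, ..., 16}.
15^(−1) ≡ 8 (mod 17)

Apply the extended Euclidean algorithm to (17, 15), tracking rows (r, s, t) with s·17 + t·15 = r. Each division r_prev = q·r_cur + r_new produces the new row as (previous row) − q·(current row):
  row A: (17, 1, 0)   [1·17 + 0·15 = 17]
  row B: (15, 0, 1)   [0·17 + 1·15 = 15]
  17 = 1·15 + 2   → row C = row A − 1·row B = (2, 1, −1)   [check: 1·17 − 1·15 = 2]
  15 = 7·2 + 1   → row D = row B − 7·row C = (1, −7, 8)   [check: −7·17 + 8·15 = 1]
  2 = 2·1 + 0   → remainder 0, stop. gcd = 1 (last nonzero row D).
The gcd is 1, so 15 is invertible mod 17. The last nonzero row gives −7·17 + 8·15 = 1, so t = 8. So 15^(−1) ≡ 8 (mod 17). Verify: 15 · 8 = 120 ≡ 1 (mod 17). ✓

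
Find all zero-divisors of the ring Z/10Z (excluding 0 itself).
An element a ∈ Z/10Z (with a ≠ 0) is a zero-divisor iff gcd(a, 10) > 1 (because a is a unit precisely when gcd(a, n) = 1, and in Z/nZ every nonzero, non-unit element is a zero-divisor). Scan a = 1, ..., 9 and keep those with gcd(a, 10) > 1:
  gcd(2, 10) = 2, gcd(4, 10) = 2, gcd(5, 10) = 5, gcd(6, 10) = 2, gcd(8, 10) = 2.
All other a ∈ {1, ..., 9} have gcd(a, 10) = 1 and are units. So the nonzero zero-divisors are exactly the 5 values of a appearing in this scan.

Final answer: nonzero zero-divisors of Z/10Z = {2, 4, 5, 6, 8}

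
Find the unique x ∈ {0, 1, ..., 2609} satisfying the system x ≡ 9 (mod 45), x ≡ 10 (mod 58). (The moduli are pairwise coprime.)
The moduli 45, 58 are pairwise coprime, so by the CRT there is a unique solution mod 45·58 = 2610.
Solve by successive substitution. Start with x ≡ 9 (mod 45).
  Combine with x ≡ 10 (mod 58): write x = 9 + 45·t and require 9 + 45·t ≡ 10 (mod 58), i.e. 45·t ≡ 10 − 9 ≡ 1 (mod 58). Since 45^(−1) ≡ 49 (mod 58), t ≡ 49·1 ≡ 49 (mod 58). So x ≡ 9 + 45·49 = 2214 (mod 2610).
Unique solution in [0, 2610): x = 2214.

Final answer: x ≡ 2214 (mod 2610); the representative in [0, 2610) is 2214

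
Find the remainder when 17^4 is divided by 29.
1

Use repeated squaring. Binary(4) = 100. Walk through the bits of the exponent 4 left-to-right: at each bit after the leading one, square the running value, then multiply by 17 if the bit is 1 (always reducing mod 29):
  bit 1 = 1 (leading): start with 17.
  bit 2 = 0: square 17^2 = 289 ≡ 28 (mod 29).
  bit 3 = 0: square 28^2 = 784 ≡ 1 (mod 29).
Final value: 17^4 ≡ 1 (mod 29).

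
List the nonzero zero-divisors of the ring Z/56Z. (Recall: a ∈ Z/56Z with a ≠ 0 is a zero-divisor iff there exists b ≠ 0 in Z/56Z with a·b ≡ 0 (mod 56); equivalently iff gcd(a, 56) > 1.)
nonzero zero-divisors of Z/56Z = {2, 4, 6, 7, 8, 10, 12, 14, 16, 18, 20, 21, 22, 24, 26, 28, 30, 32, 34, 35, 36, 38, 40, 42, 44, 46, 48, 49, 50, 52, 54}

An element a ∈ Z/56Z (with a ≠ 0) is a zero-divisor iff gcd(a, 56) > 1 (because a is a unit precisely when gcd(a, n) = 1, and in Z/nZ every nonzero, non-unit element is a zero-divisor). Scan a = 1, ..., 55 and keep those with gcd(a, 56) > 1:
  gcd(2, 56) = 2, gcd(4, 56) = 4, gcd(6, 56) = 2, gcd(7, 56) = 7, gcd(8, 56) = 8, gcd(10, 56) = 2, gcd(12, 56) = 4, gcd(14, 56) = 14, gcd(16, 56) = 8, gcd(18, 56) = 2, gcd(20, 56) = 4, gcd(21, 56) = 7, gcd(22, 56) = 2, gcd(24, 56) = 8, gcd(26, 56) = 2, gcd(28, 56) = 28, gcd(30, 56) = 2, gcd(32, 56) = 8, gcd(34, 56) = 2, gcd(35, 56) = 7, gcd(36, 56) = 4, gcd(38, 56) = 2, gcd(40, 56) = 8, gcd(42, 56) = 14, gcd(44, 56) = 4, gcd(46, 56) = 2, gcd(48, 56) = 8, gcd(49, 56) = 7, gcd(50, 56) = 2, gcd(52, 56) = 4, gcd(54, 56) = 2.
All other a ∈ {1, ..., 55} have gcd(a, 56) = 1 and are units. So the nonzero zero-divisors are exactly the 31 values of a appearing in this scan.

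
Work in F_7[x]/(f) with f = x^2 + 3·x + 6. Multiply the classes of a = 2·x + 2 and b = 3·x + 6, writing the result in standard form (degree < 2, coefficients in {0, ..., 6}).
Multiply as integer polynomials: a · b = 6·x^2 + 18·x + 12. Reducing coefficients mod 7: a · b ≡ 6·x^2 + 4·x + 5. Now divide by f(x) = x^2 + 3·x + 6 in F_7[x], eliminating the leading term at each step:
  leading term 6·x^2: subtract (6)·f(x) = 6·x^2 + 4·x + 1, leaving 4 (coefficients mod 7)
The degree is now < 2, so this is the remainder. Hence a · b ≡ 4 in F_7[x]/(f).

Final answer: a · b ≡ 4 (mod f(x))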